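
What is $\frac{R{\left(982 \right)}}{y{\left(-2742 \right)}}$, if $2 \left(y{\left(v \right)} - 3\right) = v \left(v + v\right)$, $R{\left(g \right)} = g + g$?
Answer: $\frac{1964}{7518567} \approx 0.00026122$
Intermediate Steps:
$R{\left(g \right)} = 2 g$
$y{\left(v \right)} = 3 + v^{2}$ ($y{\left(v \right)} = 3 + \frac{v \left(v + v\right)}{2} = 3 + \frac{v 2 v}{2} = 3 + \frac{2 v^{2}}{2} = 3 + v^{2}$)
$\frac{R{\left(982 \right)}}{y{\left(-2742 \right)}} = \frac{2 \cdot 982}{3 + \left(-2742\right)^{2}} = \frac{1964}{3 + 7518564} = \frac{1964}{7518567}$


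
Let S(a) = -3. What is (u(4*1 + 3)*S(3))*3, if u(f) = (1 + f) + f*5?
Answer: -387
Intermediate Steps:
u(f) = 1 + 6*f (u(f) = (1 + f) + 5*f = 1 + 6*f)
(u(4*1 + 3)*S(3))*3 = ((1 + 6*(4*1 + 3))*(-3))*3 = ((1 + 6*(4 + 3))*(-3))*3 = ((1 + 6*7)*(-3))*3 = ((1 + 42)*(-3))*3 = (43*(-3))*3 = -129*3 = -387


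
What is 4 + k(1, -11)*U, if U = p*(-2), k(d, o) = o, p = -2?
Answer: -40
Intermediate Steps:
U = 4 (U = -2*(-2) = 4)
4 + k(1, -11)*U = 4 - 11*4 = 4 - 44 = -40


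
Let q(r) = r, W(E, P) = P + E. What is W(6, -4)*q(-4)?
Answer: -8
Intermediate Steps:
W(E, P) = E + P
W(6, -4)*q(-4) = (6 - 4)*(-4) = 2*(-4) = -8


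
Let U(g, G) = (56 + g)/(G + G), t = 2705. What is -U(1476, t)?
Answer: -766/2705 ≈ -0.28318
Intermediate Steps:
U(g, G) = (56 + g)/(2*G) (U(g, G) = (56 + g)/((2*G)) = (56 + g)*(1/(2*G)) = (56 + g)/(2*G))
-U(1476, t) = -(56 + 1476)/(2*2705) = -1532/(2*2705) = -1*766/2705 = -766/2705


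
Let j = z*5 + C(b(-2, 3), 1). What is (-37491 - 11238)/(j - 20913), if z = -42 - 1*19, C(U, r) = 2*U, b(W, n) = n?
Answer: 48729/21212 ≈ 2.2972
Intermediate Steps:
z = -61 (z = -42 - 19 = -61)
j = -299 (j = -61*5 + 2*3 = -305 + 6 = -299)
(-37491 - 11238)/(j - 20913) = (-37491 - 11238)/(-299 - 20913) = -48729/(-21212) = -48729*(-1/21212) = 48729/21212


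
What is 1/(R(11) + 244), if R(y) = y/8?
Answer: 8/1963 ≈ 0.0040754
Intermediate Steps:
R(y) = y/8 (R(y) = y*(1/8) = y/8)
1/(R(11) + 244) = 1/((1/8)*11 + 244) = 1/(11/8 + 244) = 1/(1963/8) = 8/1963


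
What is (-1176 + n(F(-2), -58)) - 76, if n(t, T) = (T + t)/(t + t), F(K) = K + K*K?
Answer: -1266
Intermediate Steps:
F(K) = K + K²
n(t, T) = (T + t)/(2*t) (n(t, T) = (T + t)/((2*t)) = (T + t)*(1/(2*t)) = (T + t)/(2*t))
(-1176 + n(F(-2), -58)) - 76 = (-1176 + (-58 - 2*(1 - 2))/(2*((-2*(1 - 2))))) - 76 = (-1176 + (-58 - 2*(-1))/(2*((-2*(-1))))) - 76 = (-1176 + (½)*(-58 + 2)/2) - 76 = (-1176 + (½)*(½)*(-56)) - 76 = (-1176 - 14) - 76 = -1190 - 76 = -1266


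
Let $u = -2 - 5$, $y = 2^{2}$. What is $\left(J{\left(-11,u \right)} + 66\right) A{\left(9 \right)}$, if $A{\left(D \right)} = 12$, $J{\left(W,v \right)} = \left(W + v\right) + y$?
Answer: $624$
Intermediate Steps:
$y = 4$
$u = -7$ ($u = -2 - 5 = -7$)
$J{\left(W,v \right)} = 4 + W + v$ ($J{\left(W,v \right)} = \left(W + v\right) + 4 = 4 + W + v$)
$\left(J{\left(-11,u \right)} + 66\right) A{\left(9 \right)} = \left(\left(4 - 11 - 7\right) + 66\right) 12 = \left(-14 + 66\right) 12 = 52 \cdot 12 = 624$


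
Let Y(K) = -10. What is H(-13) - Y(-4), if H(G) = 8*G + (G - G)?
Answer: -94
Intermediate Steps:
H(G) = 8*G (H(G) = 8*G + 0 = 8*G)
H(-13) - Y(-4) = 8*(-13) - 1*(-10) = -104 + 10 = -94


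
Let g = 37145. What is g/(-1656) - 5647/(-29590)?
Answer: -23690633/1065240 ≈ -22.240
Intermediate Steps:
g/(-1656) - 5647/(-29590) = 37145/(-1656) - 5647/(-29590) = 37145*(-1/1656) - 5647*(-1/29590) = -1615/72 + 5647/29590 = -23690633/1065240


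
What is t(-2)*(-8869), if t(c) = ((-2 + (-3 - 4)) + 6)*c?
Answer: -53214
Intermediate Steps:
t(c) = -3*c (t(c) = ((-2 - 7) + 6)*c = (-9 + 6)*c = -3*c)
t(-2)*(-8869) = -3*(-2)*(-8869) = 6*(-8869) = -53214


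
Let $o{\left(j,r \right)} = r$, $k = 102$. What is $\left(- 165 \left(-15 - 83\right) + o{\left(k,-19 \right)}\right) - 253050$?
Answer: $-236899$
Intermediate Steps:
$\left(- 165 \left(-15 - 83\right) + o{\left(k,-19 \right)}\right) - 253050 = \left(- 165 \left(-15 - 83\right) - 19\right) - 253050 = \left(\left(-165\right) \left(-98\right) - 19\right) - 253050 = \left(16170 - 19\right) - 253050 = 16151 - 253050 = -236899$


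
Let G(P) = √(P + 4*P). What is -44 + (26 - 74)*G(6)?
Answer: -44 - 48*√30 ≈ -306.91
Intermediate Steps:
G(P) = √5*√P (G(P) = √(5*P) = √5*√P)
-44 + (26 - 74)*G(6) = -44 + (26 - 74)*(√5*√6) = -44 - 48*√30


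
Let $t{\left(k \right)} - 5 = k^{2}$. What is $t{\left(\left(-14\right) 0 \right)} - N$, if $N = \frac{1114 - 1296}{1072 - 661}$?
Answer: $\frac{2237}{411} \approx 5.4428$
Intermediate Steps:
$t{\left(k \right)} = 5 + k^{2}$
$N = - \frac{182}{411} \approx -0.44282$
$t{\left(\left(-14\right) 0 \right)} - N = \left(5 + \left(\left(-14\right) 0\right)^{2}\right) - - \frac{182}{411} = \left(5 + 0^{2}\right) + \frac{182}{411} = \left(5 + 0\right) + \frac{182}{411} = 5 + \frac{182}{411} = \frac{2237}{411}$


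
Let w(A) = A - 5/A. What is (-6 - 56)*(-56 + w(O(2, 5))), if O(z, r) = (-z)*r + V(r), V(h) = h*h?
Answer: 7688/3 ≈ 2562.7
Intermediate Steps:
V(h) = h**2
O(z, r) = r**2 - r*z (O(z, r) = (-z)*r + r**2 = -r*z + r**2 = r**2 - r*z)
(-6 - 56)*(-56 + w(O(2, 5))) = (-6 - 56)*(-56 + (5*(5 - 1*2) - 5*1/(5*(5 - 1*2)))) = -62*(-56 + (5*(5 - 2) - 5*1/(5*(5 - 2)))) = -62*(-56 + (5*3 - 5/(5*3))) = -62*(-56 + (15 - 5/15)) = -62*(-56 + (15 - 5*1/15)) = -62*(-56 + (15 - 1/3)) = -62*(-56 + 44/3) = -62*(-124/3) = 7688/3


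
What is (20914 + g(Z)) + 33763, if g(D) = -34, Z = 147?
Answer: 54643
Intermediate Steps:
(20914 + g(Z)) + 33763 = (20914 - 34) + 33763 = 20880 + 33763 = 54643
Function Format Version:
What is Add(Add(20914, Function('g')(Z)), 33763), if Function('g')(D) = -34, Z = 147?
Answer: 54643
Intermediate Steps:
Add(Add(20914, Function('g')(Z)), 33763) = Add(Add(20914, -34), 33763) = Add(20880, 33763) = 54643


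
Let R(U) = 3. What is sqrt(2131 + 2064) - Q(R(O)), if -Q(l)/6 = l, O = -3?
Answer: 18 + sqrt(4195) ≈ 82.769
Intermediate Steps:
Q(l) = -6*l
sqrt(2131 + 2064) - Q(R(O)) = sqrt(2131 + 2064) - (-6)*3 = sqrt(4195) - 1*(-18) = sqrt(4195) + 18 = 18 + sqrt(4195)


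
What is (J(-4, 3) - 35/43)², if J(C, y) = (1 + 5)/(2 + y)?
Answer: 6889/46225 ≈ 0.14903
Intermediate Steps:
J(C, y) = 6/(2 + y)
(J(-4, 3) - 35/43)² = (6/(2 + 3) - 35/43)² = (6/5 - 35*1/43)² = (6*(⅕) - 35/43)² = (6/5 - 35/43)² = (83/215)² = 6889/46225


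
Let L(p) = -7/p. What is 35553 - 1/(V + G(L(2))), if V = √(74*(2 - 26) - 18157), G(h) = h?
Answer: 2836453907/79781 + 4*I*√19933/79781 ≈ 35553.0 + 0.0070786*I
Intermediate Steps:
V = I*√19933 (V = √(74*(-24) - 18157) = √(-1776 - 18157) = √(-19933) = I*√19933 ≈ 141.18*I)
35553 - 1/(V + G(L(2))) = 35553 - 1/(I*√19933 - 7/2) = 35553 - 1/(-7/2 + I*√19933)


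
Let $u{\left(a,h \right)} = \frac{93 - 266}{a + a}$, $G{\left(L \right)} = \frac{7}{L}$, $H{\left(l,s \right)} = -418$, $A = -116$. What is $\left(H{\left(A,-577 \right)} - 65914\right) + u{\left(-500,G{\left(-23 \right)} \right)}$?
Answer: $- \frac{66331827}{1000} \approx -66332.0$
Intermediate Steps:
$u{\left(a,h \right)} = - \frac{173}{2 a}$
$\left(H{\left(A,-577 \right)} - 65914\right) + u{\left(-500,G{\left(-23 \right)} \right)} = \left(-418 - 65914\right) - \frac{173}{2 \left(-500\right)} = -66332 - - \frac{173}{1000} = -66332 + \frac{173}{1000} = - \frac{66331827}{1000}$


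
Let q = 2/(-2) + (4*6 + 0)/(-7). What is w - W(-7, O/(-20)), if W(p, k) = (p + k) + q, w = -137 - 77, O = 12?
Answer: -7069/35 ≈ -201.97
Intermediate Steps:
w = -214
q = -31/7 (q = 2*(-½) + (24 + 0)*(-⅐) = -1 + 24*(-⅐) = -1 - 24/7 = -31/7 ≈ -4.4286)
W(p, k) = -31/7 + k + p (W(p, k) = (p + k) - 31/7 = (k + p) - 31/7 = -31/7 + k + p)
w - W(-7, O/(-20)) = -214 - (-31/7 + 12/(-20) - 7) = -214 - (-31/7 + 12*(-1/20) - 7) = -214 - (-31/7 - ⅗ - 7) = -214 - 1*(-421/35) = -214 + 421/35 = -7069/35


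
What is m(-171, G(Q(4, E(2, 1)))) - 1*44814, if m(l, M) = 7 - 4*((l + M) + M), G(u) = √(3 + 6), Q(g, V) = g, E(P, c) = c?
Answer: -44147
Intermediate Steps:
G(u) = 3 (G(u) = √9 = 3)
m(l, M) = 7 - 8*M - 4*l (m(l, M) = 7 - 4*((M + l) + M) = 7 - 4*(l + 2*M) = 7 + (-8*M - 4*l) = 7 - 8*M - 4*l)
m(-171, G(Q(4, E(2, 1)))) - 1*44814 = (7 - 8*3 - 4*(-171)) - 1*44814 = (7 - 24 + 684) - 44814 = 667 - 44814 = -44147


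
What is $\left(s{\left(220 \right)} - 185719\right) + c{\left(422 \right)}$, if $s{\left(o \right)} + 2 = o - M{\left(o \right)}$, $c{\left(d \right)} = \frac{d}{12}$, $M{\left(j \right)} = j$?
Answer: $- \frac{1114115}{6} \approx -1.8569 \cdot 10^{5}$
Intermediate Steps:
$c{\left(d \right)} = \frac{d}{12}$ ($c{\left(d \right)} = d \frac{1}{12} = \frac{d}{12}$)
$s{\left(o \right)} = -2$ ($s{\left(o \right)} = -2 + \left(o - o\right) = -2 + 0 = -2$)
$\left(s{\left(220 \right)} - 185719\right) + c{\left(422 \right)} = \left(-2 - 185719\right) + \frac{1}{12} \cdot 422 = -185721 + \frac{211}{6} = - \frac{1114115}{6}$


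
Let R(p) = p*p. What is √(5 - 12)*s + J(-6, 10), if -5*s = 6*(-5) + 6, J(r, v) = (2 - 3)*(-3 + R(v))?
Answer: -97 + 24*I*√7/5 ≈ -97.0 + 12.7*I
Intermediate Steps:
R(p) = p²
J(r, v) = 3 - v² (J(r, v) = (2 - 3)*(-3 + v²) = -(-3 + v²) = 3 - v²)
s = 24/5 (s = -(6*(-5) + 6)/5 = -(-30 + 6)/5 = -⅕*(-24) = 24/5 ≈ 4.8000)
√(5 - 12)*s + J(-6, 10) = √(5 - 12)*(24/5) + (3 - 1*10²) = √(-7)*(24/5) + (3 - 1*100) = (I*√7)*(24/5) + (3 - 100) = 24*I*√7/5 - 97 = -97 + 24*I*√7/5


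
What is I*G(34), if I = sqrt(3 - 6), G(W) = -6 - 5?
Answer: -11*I*sqrt(3) ≈ -19.053*I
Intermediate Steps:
G(W) = -11
I = I*sqrt(3) (I = sqrt(-3) = I*sqrt(3) ≈ 1.732*I)
I*G(34) = (I*sqrt(3))*(-11) = -11*I*sqrt(3)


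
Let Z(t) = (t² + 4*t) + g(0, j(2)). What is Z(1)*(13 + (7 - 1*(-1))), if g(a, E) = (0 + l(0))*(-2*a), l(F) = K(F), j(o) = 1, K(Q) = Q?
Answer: 105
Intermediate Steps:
l(F) = F
g(a, E) = 0 (g(a, E) = (0 + 0)*(-2*a) = 0*(-2*a) = 0)
Z(t) = t² + 4*t (Z(t) = (t² + 4*t) + 0 = t² + 4*t)
Z(1)*(13 + (7 - 1*(-1))) = (1*(4 + 1))*(13 + (7 - 1*(-1))) = (1*5)*(13 + (7 + 1)) = 5*(13 + 8) = 5*21 = 105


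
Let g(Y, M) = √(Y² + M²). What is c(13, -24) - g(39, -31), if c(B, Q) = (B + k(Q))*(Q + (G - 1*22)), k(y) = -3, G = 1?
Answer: -450 - √2482 ≈ -499.82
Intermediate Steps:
c(B, Q) = (-21 + Q)*(-3 + B) (c(B, Q) = (B - 3)*(Q + (1 - 1*22)) = (-3 + B)*(Q + (1 - 22)) = (-3 + B)*(Q - 21) = (-3 + B)*(-21 + Q) = (-21 + Q)*(-3 + B))
g(Y, M) = √(M² + Y²)
c(13, -24) - g(39, -31) = (63 - 21*13 - 3*(-24) + 13*(-24)) - √((-31)² + 39²) = (63 - 273 + 72 - 312) - √(961 + 1521) = -450 - √2482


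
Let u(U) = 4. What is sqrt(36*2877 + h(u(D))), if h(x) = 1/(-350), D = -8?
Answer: sqrt(507502786)/70 ≈ 321.83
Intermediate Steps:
h(x) = -1/350
sqrt(36*2877 + h(u(D))) = sqrt(36*2877 - 1/350) = sqrt(103572 - 1/350) = sqrt(36250199/350) = sqrt(507502786)/70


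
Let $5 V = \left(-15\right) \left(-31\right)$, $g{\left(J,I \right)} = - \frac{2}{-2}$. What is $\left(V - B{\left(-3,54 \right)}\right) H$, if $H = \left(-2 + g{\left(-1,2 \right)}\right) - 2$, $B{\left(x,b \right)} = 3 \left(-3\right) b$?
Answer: $-1737$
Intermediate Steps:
$g{\left(J,I \right)} = 1$ ($g{\left(J,I \right)} = \left(-2\right) \left(- \frac{1}{2}\right) = 1$)
$B{\left(x,b \right)} = - 9 b$
$V = 93$ ($V = \frac{\left(-15\right) \left(-31\right)}{5} = \frac{1}{5} \cdot 465 = 93$)
$H = -3$ ($H = \left(-2 + 1\right) - 2 = -1 - 2 = -3$)
$\left(V - B{\left(-3,54 \right)}\right) H = \left(93 - \left(-9\right) 54\right) \left(-3\right) = \left(93 - -486\right) \left(-3\right) = \left(93 + 486\right) \left(-3\right) = 579 \left(-3\right) = -1737$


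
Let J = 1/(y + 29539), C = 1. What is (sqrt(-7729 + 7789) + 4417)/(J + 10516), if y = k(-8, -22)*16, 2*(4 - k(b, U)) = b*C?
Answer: 131039139/311978173 + 59334*sqrt(15)/311978173 ≈ 0.42076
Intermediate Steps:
k(b, U) = 4 - b/2
y = 128 (y = (4 - 1/2*(-8))*16 = (4 + 4)*16 = 8*16 = 128)
J = 1/29667 (J = 1/(128 + 29539) = 1/29667 ≈ 3.3707e-5)
(sqrt(-7729 + 7789) + 4417)/(J + 10516) = (sqrt(-7729 + 7789) + 4417)/(1/29667 + 10516) = (sqrt(60) + 4417)/(311978173/29667) = (2*sqrt(15) + 4417)*(29667/311978173) = (4417 + 2*sqrt(15))*(29667/311978173) = 131039139/311978173 + 59334*sqrt(15)/311978173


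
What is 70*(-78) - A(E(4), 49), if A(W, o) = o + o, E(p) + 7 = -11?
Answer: -5558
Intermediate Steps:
E(p) = -18 (E(p) = -7 - 11 = -18)
A(W, o) = 2*o
70*(-78) - A(E(4), 49) = 70*(-78) - 2*49 = -5460 - 1*98 = -5460 - 98 = -5558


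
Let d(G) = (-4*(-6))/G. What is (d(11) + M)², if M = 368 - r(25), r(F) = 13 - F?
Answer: 17673616/121 ≈ 1.4606e+5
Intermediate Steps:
d(G) = 24/G
M = 380 (M = 368 - (13 - 1*25) = 368 - (13 - 25) = 368 - 1*(-12) = 368 + 12 = 380)
(d(11) + M)² = (24/11 + 380)² = (4204/11)² = 17673616/121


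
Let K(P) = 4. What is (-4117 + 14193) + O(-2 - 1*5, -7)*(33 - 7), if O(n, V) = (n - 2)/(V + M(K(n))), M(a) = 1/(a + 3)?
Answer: 80881/8 ≈ 10110.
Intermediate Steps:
M(a) = 1/(3 + a)
O(n, V) = (-2 + n)/(⅐ + V) (O(n, V) = (n - 2)/(V + 1/(3 + 4)) = (-2 + n)/(V + 1/7) = (-2 + n)/(V + ⅐) = (-2 + n)/(⅐ + V))
(-4117 + 14193) + O(-2 - 1*5, -7)*(33 - 7) = (-4117 + 14193) + (7*(-2 + (-2 - 1*5))/(1 + 7*(-7)))*(33 - 7) = 10076 + (7*(-2 + (-2 - 5))/(1 - 49))*26 = 10076 + (7*(-2 - 7)/(-48))*26 = 10076 + (7*(-1/48)*(-9))*26 = 10076 + (21/16)*26 = 10076 + 273/8 = 80881/8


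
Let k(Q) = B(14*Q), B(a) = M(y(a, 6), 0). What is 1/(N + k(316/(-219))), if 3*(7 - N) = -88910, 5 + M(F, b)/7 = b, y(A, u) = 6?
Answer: 3/88826 ≈ 3.3774e-5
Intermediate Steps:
M(F, b) = -35 + 7*b
N = 88931/3 (N = 7 - 1/3*(-88910) = 7 + 88910/3 = 88931/3 ≈ 29644.)
B(a) = -35 (B(a) = -35 + 7*0 = -35 + 0 = -35)
k(Q) = -35
1/(N + k(316/(-219))) = 1/(88931/3 - 35) = 1/(88826/3) = 3/88826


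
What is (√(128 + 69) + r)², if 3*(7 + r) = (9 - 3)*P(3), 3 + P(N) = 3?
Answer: (7 - √197)² ≈ 49.501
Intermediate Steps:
P(N) = 0 (P(N) = -3 + 3 = 0)
r = -7 (r = -7 + ((9 - 3)*0)/3 = -7 + (6*0)/3 = -7 + (⅓)*0 = -7 + 0 = -7)
(√(128 + 69) + r)² = (√(128 + 69) - 7)² = (√197 - 7)² = (-7 + √197)²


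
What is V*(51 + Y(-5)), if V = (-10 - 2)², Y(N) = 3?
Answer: 7776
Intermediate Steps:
V = 144 (V = (-12)² = 144)
V*(51 + Y(-5)) = 144*(51 + 3) = 144*54 = 7776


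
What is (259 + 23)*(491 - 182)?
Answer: 87138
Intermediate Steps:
(259 + 23)*(491 - 182) = 282*309 = 87138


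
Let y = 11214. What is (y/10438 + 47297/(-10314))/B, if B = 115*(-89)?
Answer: 37802489/110187484002 ≈ 0.00034307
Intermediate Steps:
B = -10235
(y/10438 + 47297/(-10314))/B = (11214/10438 + 47297/(-10314))/(-10235) = (11214*(1/10438) + 47297*(-1/10314))*(-1/10235) = (5607/5219 - 47297/10314)*(-1/10235) = -189012445/53828766*(-1/10235) = 37802489/110187484002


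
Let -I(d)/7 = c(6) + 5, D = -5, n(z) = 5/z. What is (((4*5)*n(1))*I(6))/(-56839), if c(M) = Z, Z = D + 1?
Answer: 700/56839 ≈ 0.012315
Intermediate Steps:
Z = -4 (Z = -5 + 1 = -4)
c(M) = -4
I(d) = -7 (I(d) = -7*(-4 + 5) = -7*1 = -7)
(((4*5)*n(1))*I(6))/(-56839) = (((4*5)*(5/1))*(-7))/(-56839) = ((20*(5*1))*(-7))*(-1/56839) = ((20*5)*(-7))*(-1/56839) = (100*(-7))*(-1/56839) = -700*(-1/56839) = 700/56839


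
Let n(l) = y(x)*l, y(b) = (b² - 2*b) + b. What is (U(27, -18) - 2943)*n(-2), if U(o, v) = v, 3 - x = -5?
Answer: 331632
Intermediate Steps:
x = 8 (x = 3 - 1*(-5) = 3 + 5 = 8)
y(b) = b² - b
n(l) = 56*l (n(l) = (8*(-1 + 8))*l = (8*7)*l = 56*l)
(U(27, -18) - 2943)*n(-2) = (-18 - 2943)*(56*(-2)) = -2961*(-112) = 331632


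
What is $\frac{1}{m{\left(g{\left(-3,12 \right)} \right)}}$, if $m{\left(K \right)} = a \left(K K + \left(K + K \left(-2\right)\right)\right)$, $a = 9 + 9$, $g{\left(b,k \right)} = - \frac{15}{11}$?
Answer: $\frac{121}{7020} \approx 0.017236$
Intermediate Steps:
$g{\left(b,k \right)} = - \frac{15}{11}$ ($g{\left(b,k \right)} = \left(-15\right) \frac{1}{11} = - \frac{15}{11}$)
$a = 18$
$m{\left(K \right)} = - 18 K + 18 K^{2}$ ($m{\left(K \right)} = 18 \left(K K + \left(K + K \left(-2\right)\right)\right) = 18 \left(K^{2} + \left(K - 2 K\right)\right) = 18 \left(K^{2} - K\right) = - 18 K + 18 K^{2}$)
$\frac{1}{m{\left(g{\left(-3,12 \right)} \right)}} = \frac{1}{18 \left(- \frac{15}{11}\right) \left(-1 - \frac{15}{11}\right)} = \frac{1}{18 \left(- \frac{15}{11}\right) \left(- \frac{26}{11}\right)} = \frac{1}{\frac{7020}{121}} = \frac{121}{7020}$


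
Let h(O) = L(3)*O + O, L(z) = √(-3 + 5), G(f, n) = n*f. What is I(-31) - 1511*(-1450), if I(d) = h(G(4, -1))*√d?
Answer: 2190950 - 4*I*√31 - 4*I*√62 ≈ 2.191e+6 - 53.767*I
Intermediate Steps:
G(f, n) = f*n
L(z) = √2
h(O) = O + O*√2 (h(O) = √2*O + O = O*√2 + O = O + O*√2)
I(d) = √d*(-4 - 4*√2) (I(d) = ((4*(-1))*(1 + √2))*√d = (-4*(1 + √2))*√d = (-4 - 4*√2)*√d = √d*(-4 - 4*√2))
I(-31) - 1511*(-1450) = 4*√(-31)*(-1 - √2) - 1511*(-1450) = 4*(I*√31)*(-1 - √2) + 2190950 = 4*I*√31*(-1 - √2) + 2190950 = 2190950 + 4*I*√31*(-1 - √2)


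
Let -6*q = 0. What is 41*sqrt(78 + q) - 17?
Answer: -17 + 41*sqrt(78) ≈ 345.10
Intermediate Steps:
q = 0 (q = -1/6*0 = 0)
41*sqrt(78 + q) - 17 = 41*sqrt(78 + 0) - 17 = 41*sqrt(78) - 17 = -17 + 41*sqrt(78)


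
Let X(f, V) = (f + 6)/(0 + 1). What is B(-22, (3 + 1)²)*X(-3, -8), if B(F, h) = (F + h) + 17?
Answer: 33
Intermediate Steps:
X(f, V) = 6 + f (X(f, V) = (6 + f)/1 = (6 + f)*1 = 6 + f)
B(F, h) = 17 + F + h
B(-22, (3 + 1)²)*X(-3, -8) = (17 - 22 + (3 + 1)²)*(6 - 3) = (17 - 22 + 4²)*3 = (17 - 22 + 16)*3 = 11*3 = 33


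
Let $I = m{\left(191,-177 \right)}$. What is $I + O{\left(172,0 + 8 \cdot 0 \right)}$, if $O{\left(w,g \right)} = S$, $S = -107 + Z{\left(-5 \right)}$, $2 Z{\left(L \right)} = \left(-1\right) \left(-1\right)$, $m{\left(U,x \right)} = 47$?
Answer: $- \frac{119}{2} \approx -59.5$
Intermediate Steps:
$Z{\left(L \right)} = \frac{1}{2}$ ($Z{\left(L \right)} = \frac{\left(-1\right) \left(-1\right)}{2} = \frac{1}{2} \cdot 1 = \frac{1}{2}$)
$S = - \frac{213}{2}$ ($S = -107 + \frac{1}{2} = - \frac{213}{2} \approx -106.5$)
$O{\left(w,g \right)} = - \frac{213}{2}$
$I = 47$
$I + O{\left(172,0 + 8 \cdot 0 \right)} = 47 - \frac{213}{2} = - \frac{119}{2}$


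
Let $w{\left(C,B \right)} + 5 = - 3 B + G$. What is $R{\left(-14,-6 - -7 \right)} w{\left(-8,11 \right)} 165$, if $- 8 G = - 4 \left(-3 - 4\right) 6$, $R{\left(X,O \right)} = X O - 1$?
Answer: $146025$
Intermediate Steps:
$R{\left(X,O \right)} = -1 + O X$ ($R{\left(X,O \right)} = O X - 1 = -1 + O X$)
$G = -21$ ($G = - \frac{\left(-4\right) \left(-3 - 4\right) 6}{8} = - \frac{\left(-4\right) \left(\left(-7\right) 6\right)}{8} = - \frac{\left(-4\right) \left(-42\right)}{8} = \left(- \frac{1}{8}\right) 168 = -21$)
$w{\left(C,B \right)} = -26 - 3 B$ ($w{\left(C,B \right)} = -5 - \left(21 + 3 B\right) = -26 - 3 B$)
$R{\left(-14,-6 - -7 \right)} w{\left(-8,11 \right)} 165 = \left(-1 + \left(-6 - -7\right) \left(-14\right)\right) \left(-26 - 33\right) 165 = \left(-1 + \left(-6 + 7\right) \left(-14\right)\right) \left(-26 - 33\right) 165 = \left(-1 + 1 \left(-14\right)\right) \left(-59\right) 165 = \left(-1 - 14\right) \left(-59\right) 165 = \left(-15\right) \left(-59\right) 165 = 885 \cdot 165 = 146025$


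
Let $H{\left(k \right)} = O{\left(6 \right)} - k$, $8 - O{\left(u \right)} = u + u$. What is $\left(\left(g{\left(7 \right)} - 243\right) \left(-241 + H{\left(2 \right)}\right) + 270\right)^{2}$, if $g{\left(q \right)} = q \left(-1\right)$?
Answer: $3846480400$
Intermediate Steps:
$O{\left(u \right)} = 8 - 2 u$ ($O{\left(u \right)} = 8 - \left(u + u\right) = 8 - 2 u$)
$g{\left(q \right)} = - q$
$H{\left(k \right)} = -4 - k$ ($H{\left(k \right)} = \left(8 - 12\right) - k = -4 - k$)
$\left(\left(g{\left(7 \right)} - 243\right) \left(-241 + H{\left(2 \right)}\right) + 270\right)^{2} = \left(\left(\left(-1\right) 7 - 243\right) \left(-241 - 6\right) + 270\right)^{2} = \left(\left(-7 - 243\right) \left(-241 - 6\right) + 270\right)^{2} = \left(- 250 \left(-241 - 6\right) + 270\right)^{2} = \left(\left(-250\right) \left(-247\right) + 270\right)^{2} = \left(61750 + 270\right)^{2} = 62020^{2} = 3846480400$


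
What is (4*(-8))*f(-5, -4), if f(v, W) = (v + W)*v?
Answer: -1440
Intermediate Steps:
f(v, W) = v*(W + v) (f(v, W) = (W + v)*v = v*(W + v))
(4*(-8))*f(-5, -4) = (4*(-8))*(-5*(-4 - 5)) = -(-160)*(-9) = -32*45 = -1440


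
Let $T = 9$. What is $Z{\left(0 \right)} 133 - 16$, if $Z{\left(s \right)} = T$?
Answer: $1181$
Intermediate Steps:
$Z{\left(s \right)} = 9$
$Z{\left(0 \right)} 133 - 16 = 9 \cdot 133 - 16 = 1197 - 16 = 1181$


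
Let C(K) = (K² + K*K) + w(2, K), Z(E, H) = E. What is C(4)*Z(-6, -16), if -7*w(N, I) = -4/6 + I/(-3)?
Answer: -1356/7 ≈ -193.71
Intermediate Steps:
w(N, I) = 2/21 + I/21 (w(N, I) = -(-4/6 + I/(-3))/7 = -(-4*⅙ + I*(-⅓))/7 = -(-⅔ - I/3)/7 = 2/21 + I/21)
C(K) = 2/21 + 2*K² + K/21 (C(K) = (K² + K*K) + (2/21 + K/21) = (K² + K²) + (2/21 + K/21) = 2*K² + (2/21 + K/21) = 2/21 + 2*K² + K/21)
C(4)*Z(-6, -16) = (2/21 + 2*4² + (1/21)*4)*(-6) = (2/21 + 2*16 + 4/21)*(-6) = (2/21 + 32 + 4/21)*(-6) = (226/7)*(-6) = -1356/7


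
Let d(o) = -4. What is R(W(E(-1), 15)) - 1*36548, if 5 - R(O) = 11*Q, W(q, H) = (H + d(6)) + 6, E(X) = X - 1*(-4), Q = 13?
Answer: -36686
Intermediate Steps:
E(X) = 4 + X (E(X) = X + 4 = 4 + X)
W(q, H) = 2 + H (W(q, H) = (H - 4) + 6 = (-4 + H) + 6 = 2 + H)
R(O) = -138 (R(O) = 5 - 11*13 = 5 - 1*143 = 5 - 143 = -138)
R(W(E(-1), 15)) - 1*36548 = -138 - 1*36548 = -138 - 36548 = -36686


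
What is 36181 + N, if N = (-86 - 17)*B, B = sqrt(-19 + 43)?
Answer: 36181 - 206*sqrt(6) ≈ 35676.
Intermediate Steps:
B = 2*sqrt(6) (B = sqrt(24) = 2*sqrt(6) ≈ 4.8990)
N = -206*sqrt(6) (N = (-86 - 17)*(2*sqrt(6)) = -206*sqrt(6) ≈ -504.59)
36181 + N = 36181 - 206*sqrt(6)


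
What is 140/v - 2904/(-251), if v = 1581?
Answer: 4626364/396831 ≈ 11.658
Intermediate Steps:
140/v - 2904/(-251) = 140/1581 - 2904/(-251) = 140*(1/1581) - 2904*(-1/251) = 140/1581 + 2904/251 = 4626364/396831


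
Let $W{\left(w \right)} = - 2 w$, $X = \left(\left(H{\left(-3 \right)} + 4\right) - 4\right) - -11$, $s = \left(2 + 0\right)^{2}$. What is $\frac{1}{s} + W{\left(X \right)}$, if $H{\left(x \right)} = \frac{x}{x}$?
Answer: $- \frac{95}{4} \approx -23.75$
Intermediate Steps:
$H{\left(x \right)} = 1$
$s = 4$ ($s = 2^{2} = 4$)
$X = 12$ ($X = \left(\left(1 + 4\right) - 4\right) - -11 = \left(5 - 4\right) + 11 = 1 + 11 = 12$)
$\frac{1}{s} + W{\left(X \right)} = \frac{1}{4} - 24 = - \frac{95}{4}$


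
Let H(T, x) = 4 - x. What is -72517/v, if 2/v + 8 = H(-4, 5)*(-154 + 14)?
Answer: -4786122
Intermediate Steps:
v = 1/66 (v = 2/(-8 + (4 - 1*5)*(-154 + 14)) = 2/(-8 + (4 - 5)*(-140)) = 2/(-8 - 1*(-140)) = 2/(-8 + 140) = 2/132 = 2*(1/132) = 1/66 ≈ 0.015152)
-72517/v = -72517/1/66 = -72517*66 = -4786122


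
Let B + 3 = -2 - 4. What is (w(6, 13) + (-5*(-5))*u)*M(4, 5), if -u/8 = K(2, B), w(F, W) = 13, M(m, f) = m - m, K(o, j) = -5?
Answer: 0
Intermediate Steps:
B = -9 (B = -3 + (-2 - 4) = -3 - 6 = -9)
M(m, f) = 0
u = 40 (u = -8*(-5) = 40)
(w(6, 13) + (-5*(-5))*u)*M(4, 5) = (13 - 5*(-5)*40)*0 = (13 + 25*40)*0 = (13 + 1000)*0 = 1013*0 = 0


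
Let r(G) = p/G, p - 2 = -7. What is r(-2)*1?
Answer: 5/2 ≈ 2.5000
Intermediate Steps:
p = -5 (p = 2 - 7 = -5)
r(G) = -5/G
r(-2)*1 = -5/(-2)*1 = -5*(-½)*1 = (5/2)*1 = 5/2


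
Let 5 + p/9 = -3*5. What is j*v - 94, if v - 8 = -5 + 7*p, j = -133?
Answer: 167087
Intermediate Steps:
p = -180 (p = -45 + 9*(-3*5) = -45 + 9*(-15) = -45 - 135 = -180)
v = -1257 (v = 8 + (-5 + 7*(-180)) = 8 + (-5 - 1260) = 8 - 1265 = -1257)
j*v - 94 = -133*(-1257) - 94 = 167181 - 94 = 167087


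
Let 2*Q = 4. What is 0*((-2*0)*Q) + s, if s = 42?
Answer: 42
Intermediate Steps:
Q = 2 (Q = (½)*4 = 2)
0*((-2*0)*Q) + s = 0*(-2*0*2) + 42 = 0*(0*2) + 42 = 0*0 + 42 = 0 + 42 = 42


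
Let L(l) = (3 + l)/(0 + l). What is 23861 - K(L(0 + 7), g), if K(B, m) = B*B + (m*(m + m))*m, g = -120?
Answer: 170513089/49 ≈ 3.4799e+6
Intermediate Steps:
L(l) = (3 + l)/l
K(B, m) = B² + 2*m³ (K(B, m) = B² + (m*(2*m))*m = B² + (2*m²)*m = B² + 2*m³)
23861 - K(L(0 + 7), g) = 23861 - (((3 + (0 + 7))/(0 + 7))² + 2*(-120)³) = 23861 - (((3 + 7)/7)² + 2*(-1728000)) = 23861 - (((⅐)*10)² - 3456000) = 23861 - ((10/7)² - 3456000) = 23861 - (100/49 - 3456000) = 23861 - 1*(-169343900/49) = 23861 + 169343900/49 = 170513089/49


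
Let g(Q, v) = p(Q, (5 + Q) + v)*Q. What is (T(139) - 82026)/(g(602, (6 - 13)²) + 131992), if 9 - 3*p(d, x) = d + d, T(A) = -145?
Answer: 246513/323414 ≈ 0.76222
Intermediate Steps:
p(d, x) = 3 - 2*d/3 (p(d, x) = 3 - (d + d)/3 = 3 - 2*d/3)
g(Q, v) = Q*(3 - 2*Q/3) (g(Q, v) = (3 - 2*Q/3)*Q = Q*(3 - 2*Q/3))
(T(139) - 82026)/(g(602, (6 - 13)²) + 131992) = (-145 - 82026)/((⅓)*602*(9 - 2*602) + 131992) = -82171/((⅓)*602*(9 - 1204) + 131992) = -82171/((⅓)*602*(-1195) + 131992) = -82171/(-719390/3 + 131992) = -82171/(-323414/3) = -82171*(-3/323414) = 246513/323414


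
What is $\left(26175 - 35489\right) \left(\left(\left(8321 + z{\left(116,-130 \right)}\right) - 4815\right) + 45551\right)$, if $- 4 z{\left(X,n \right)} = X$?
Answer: $-456646792$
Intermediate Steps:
$z{\left(X,n \right)} = - \frac{X}{4}$
$\left(26175 - 35489\right) \left(\left(\left(8321 + z{\left(116,-130 \right)}\right) - 4815\right) + 45551\right) = \left(26175 - 35489\right) \left(\left(\left(8321 - 29\right) - 4815\right) + 45551\right) = - 9314 \left(\left(\left(8321 - 29\right) - 4815\right) + 45551\right) = - 9314 \left(\left(8292 - 4815\right) + 45551\right) = - 9314 \left(3477 + 45551\right) = \left(-9314\right) 49028 = -456646792$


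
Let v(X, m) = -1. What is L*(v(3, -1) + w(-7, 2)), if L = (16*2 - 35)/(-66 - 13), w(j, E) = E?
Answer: 3/79 ≈ 0.037975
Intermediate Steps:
L = 3/79 (L = (32 - 35)/(-79) = -3*(-1/79) = 3/79 ≈ 0.037975)
L*(v(3, -1) + w(-7, 2)) = 3*(-1 + 2)/79 = (3/79)*1 = 3/79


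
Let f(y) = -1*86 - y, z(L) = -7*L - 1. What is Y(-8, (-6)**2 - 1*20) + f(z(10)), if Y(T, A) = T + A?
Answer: -7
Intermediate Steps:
z(L) = -1 - 7*L
f(y) = -86 - y
Y(T, A) = A + T
Y(-8, (-6)**2 - 1*20) + f(z(10)) = (((-6)**2 - 1*20) - 8) + (-86 - (-1 - 7*10)) = ((36 - 20) - 8) + (-86 - (-1 - 70)) = (16 - 8) + (-86 - 1*(-71)) = 8 + (-86 + 71) = 8 - 15 = -7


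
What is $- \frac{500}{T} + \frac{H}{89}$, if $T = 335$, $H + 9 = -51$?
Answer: $- \frac{12920}{5963} \approx -2.1667$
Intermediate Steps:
$H = -60$ ($H = -9 - 51 = -60$)
$- \frac{500}{T} + \frac{H}{89} = - \frac{500}{335} - \frac{60}{89} = \left(-500\right) \frac{1}{335} - \frac{60}{89} = - \frac{100}{67} - \frac{60}{89} = - \frac{12920}{5963}$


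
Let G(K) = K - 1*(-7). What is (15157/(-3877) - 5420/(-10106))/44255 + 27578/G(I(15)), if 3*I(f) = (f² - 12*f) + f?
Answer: 23909482659267013/23408371889685 ≈ 1021.4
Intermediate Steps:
I(f) = -11*f/3 + f²/3 (I(f) = ((f² - 12*f) + f)/3 = (f² - 11*f)/3 = -11*f/3 + f²/3)
G(K) = 7 + K (G(K) = K + 7 = 7 + K)
(15157/(-3877) - 5420/(-10106))/44255 + 27578/G(I(15)) = (15157/(-3877) - 5420/(-10106))/44255 + 27578/(7 + (⅓)*15*(-11 + 15)) = (15157*(-1/3877) - 5420*(-1/10106))*(1/44255) + 27578/(7 + (⅓)*15*4) = (-15157/3877 + 2710/5053)*(1/44255) + 27578/(7 + 20) = -66081651/19590481*1/44255 + 27578/27 = -66081651/866976736655 + 27578*(1/27) = -66081651/866976736655 + 27578/27 = 23909482659267013/23408371889685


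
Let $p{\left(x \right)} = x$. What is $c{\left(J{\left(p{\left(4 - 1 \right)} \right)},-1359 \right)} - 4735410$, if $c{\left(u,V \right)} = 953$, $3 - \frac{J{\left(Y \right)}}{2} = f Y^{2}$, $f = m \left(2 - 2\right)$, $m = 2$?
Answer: $-4734457$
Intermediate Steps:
$f = 0$ ($f = 2 \left(2 - 2\right) = 2 \cdot 0 = 0$)
$J{\left(Y \right)} = 6$ ($J{\left(Y \right)} = 6 - 2 \cdot 0 Y^{2} = 6 - 0 = 6 + 0 = 6$)
$c{\left(J{\left(p{\left(4 - 1 \right)} \right)},-1359 \right)} - 4735410 = 953 - 4735410 = -4734457$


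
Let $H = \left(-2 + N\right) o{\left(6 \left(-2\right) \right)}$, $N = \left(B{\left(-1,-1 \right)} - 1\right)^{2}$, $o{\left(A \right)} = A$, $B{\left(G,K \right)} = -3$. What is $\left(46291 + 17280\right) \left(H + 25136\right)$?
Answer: $1587240728$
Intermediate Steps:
$N = 16$ ($N = \left(-3 - 1\right)^{2} = \left(-4\right)^{2} = 16$)
$H = -168$ ($H = \left(-2 + 16\right) 6 \left(-2\right) = 14 \left(-12\right) = -168$)
$\left(46291 + 17280\right) \left(H + 25136\right) = \left(46291 + 17280\right) \left(-168 + 25136\right) = 63571 \cdot 24968 = 1587240728$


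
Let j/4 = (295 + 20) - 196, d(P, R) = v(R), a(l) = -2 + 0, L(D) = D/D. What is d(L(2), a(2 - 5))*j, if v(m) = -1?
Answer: -476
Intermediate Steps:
L(D) = 1
a(l) = -2
d(P, R) = -1
j = 476 (j = 4*((295 + 20) - 196) = 4*(315 - 196) = 4*119 = 476)
d(L(2), a(2 - 5))*j = -1*476 = -476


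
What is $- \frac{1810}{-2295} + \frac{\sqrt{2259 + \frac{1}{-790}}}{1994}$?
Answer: $\frac{362}{459} + \frac{\sqrt{1409841110}}{1575260} \approx 0.81251$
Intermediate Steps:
$- \frac{1810}{-2295} + \frac{\sqrt{2259 + \frac{1}{-790}}}{1994} = \left(-1810\right) \left(- \frac{1}{2295}\right) + \sqrt{2259 - \frac{1}{790}} \cdot \frac{1}{1994} = \frac{362}{459} + \sqrt{\frac{1784609}{790}} \cdot \frac{1}{1994} = \frac{362}{459} + \frac{\sqrt{1409841110}}{790} \cdot \frac{1}{1994} = \frac{362}{459} + \frac{\sqrt{1409841110}}{1575260}$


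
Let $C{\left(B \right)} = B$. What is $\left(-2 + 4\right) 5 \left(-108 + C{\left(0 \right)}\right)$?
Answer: $-1080$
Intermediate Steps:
$\left(-2 + 4\right) 5 \left(-108 + C{\left(0 \right)}\right) = \left(-2 + 4\right) 5 \left(-108 + 0\right) = 2 \cdot 5 \left(-108\right) = 10 \left(-108\right) = -1080$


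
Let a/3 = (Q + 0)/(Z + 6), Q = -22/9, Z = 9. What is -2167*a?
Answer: 47674/45 ≈ 1059.4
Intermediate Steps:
Q = -22/9 (Q = -22*⅑ = -22/9 ≈ -2.4444)
a = -22/45 (a = 3*((-22/9 + 0)/(9 + 6)) = 3*(-22/9/15) = 3*(-22/9*1/15) = 3*(-22/135) = -22/45 ≈ -0.48889)
-2167*a = -2167*(-22/45) = 47674/45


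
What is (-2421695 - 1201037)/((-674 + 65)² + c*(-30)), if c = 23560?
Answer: 3622732/335919 ≈ 10.785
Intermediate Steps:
(-2421695 - 1201037)/((-674 + 65)² + c*(-30)) = (-2421695 - 1201037)/((-674 + 65)² + 23560*(-30)) = -3622732/((-609)² - 706800) = -3622732/(370881 - 706800) = -3622732/(-335919) = -3622732*(-1/335919) = 3622732/335919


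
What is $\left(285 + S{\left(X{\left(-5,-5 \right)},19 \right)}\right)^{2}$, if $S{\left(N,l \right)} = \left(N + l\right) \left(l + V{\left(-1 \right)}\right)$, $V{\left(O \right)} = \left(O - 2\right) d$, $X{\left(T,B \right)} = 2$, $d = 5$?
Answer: $136161$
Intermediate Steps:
$V{\left(O \right)} = -10 + 5 O$ ($V{\left(O \right)} = \left(O - 2\right) 5 = \left(-2 + O\right) 5 = -10 + 5 O$)
$S{\left(N,l \right)} = \left(-15 + l\right) \left(N + l\right)$ ($S{\left(N,l \right)} = \left(N + l\right) \left(l + \left(-10 + 5 \left(-1\right)\right)\right) = \left(N + l\right) \left(l - 15\right) = \left(N + l\right) \left(-15 + l\right) = \left(-15 + l\right) \left(N + l\right)$)
$\left(285 + S{\left(X{\left(-5,-5 \right)},19 \right)}\right)^{2} = \left(285 + \left(19^{2} - 30 - 285 + 2 \cdot 19\right)\right)^{2} = \left(285 + \left(361 - 30 - 285 + 38\right)\right)^{2} = \left(285 + 84\right)^{2} = 369^{2} = 136161$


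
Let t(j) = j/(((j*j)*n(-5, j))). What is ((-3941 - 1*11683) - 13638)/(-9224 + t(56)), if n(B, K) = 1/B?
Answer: 546224/172183 ≈ 3.1723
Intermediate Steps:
t(j) = -5/j (t(j) = j/(((j*j)/(-5))) = j/((j²*(-⅕))) = j/((-j²/5)) = j*(-5/j²) = -5/j)
((-3941 - 1*11683) - 13638)/(-9224 + t(56)) = ((-3941 - 1*11683) - 13638)/(-9224 - 5/56) = ((-3941 - 11683) - 13638)/(-9224 - 5*1/56) = (-15624 - 13638)/(-9224 - 5/56) = -29262/(-516549/56) = -29262*(-56/516549) = 546224/172183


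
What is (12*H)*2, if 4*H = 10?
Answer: 60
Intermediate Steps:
H = 5/2 (H = (¼)*10 = 5/2 ≈ 2.5000)
(12*H)*2 = (12*(5/2))*2 = 30*2 = 60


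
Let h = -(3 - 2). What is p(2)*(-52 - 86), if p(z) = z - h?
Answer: -414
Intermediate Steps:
h = -1 (h = -1*1 = -1)
p(z) = 1 + z (p(z) = z - 1*(-1) = z + 1 = 1 + z)
p(2)*(-52 - 86) = (1 + 2)*(-52 - 86) = 3*(-138) = -414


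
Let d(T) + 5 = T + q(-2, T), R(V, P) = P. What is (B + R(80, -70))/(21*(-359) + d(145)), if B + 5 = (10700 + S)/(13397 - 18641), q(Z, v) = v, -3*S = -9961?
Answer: 93997/8778456 ≈ 0.010708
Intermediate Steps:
S = 9961/3 (S = -⅓*(-9961) = 9961/3 ≈ 3320.3)
B = -120721/15732 (B = -5 + (10700 + 9961/3)/(13397 - 18641) = -5 + (42061/3)/(-5244) = -5 + (42061/3)*(-1/5244) = -5 - 42061/15732 = -120721/15732 ≈ -7.6736)
d(T) = -5 + 2*T (d(T) = -5 + (T + T) = -5 + 2*T)
(B + R(80, -70))/(21*(-359) + d(145)) = (-120721/15732 - 70)/(21*(-359) + (-5 + 2*145)) = -1221961/(15732*(-7539 + (-5 + 290))) = -1221961/(15732*(-7539 + 285)) = -1221961/15732/(-7254) = -1221961/15732*(-1/7254) = 93997/8778456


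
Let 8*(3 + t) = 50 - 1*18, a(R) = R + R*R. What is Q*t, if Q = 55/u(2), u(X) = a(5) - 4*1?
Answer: 55/26 ≈ 2.1154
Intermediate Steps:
a(R) = R + R²
t = 1 (t = -3 + (50 - 1*18)/8 = -3 + (50 - 18)/8 = -3 + (⅛)*32 = -3 + 4 = 1)
u(X) = 26 (u(X) = 5*(1 + 5) - 4*1 = 5*6 - 4 = 30 - 4 = 26)
Q = 55/26 ≈ 2.1154
Q*t = (55/26)*1 = 55/26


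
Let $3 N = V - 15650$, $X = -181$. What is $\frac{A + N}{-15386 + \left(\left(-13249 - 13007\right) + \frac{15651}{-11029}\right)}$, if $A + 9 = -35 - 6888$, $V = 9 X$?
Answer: $\frac{419929175}{1377855807} \approx 0.30477$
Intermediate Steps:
$V = -1629$ ($V = 9 \left(-181\right) = -1629$)
$A = -6932$ ($A = -9 - 6923 = -6932$)
$N = - \frac{17279}{3}$ ($N = \frac{-1629 - 15650}{3} = \frac{1}{3} \left(-17279\right) = - \frac{17279}{3} \approx -5759.7$)
$\frac{A + N}{-15386 + \left(\left(-13249 - 13007\right) + \frac{15651}{-11029}\right)} = \frac{-6932 - \frac{17279}{3}}{-15386 + \left(\left(-13249 - 13007\right) + \frac{15651}{-11029}\right)} = - \frac{38075}{3 \left(-15386 + \left(-26256 + 15651 \left(- \frac{1}{11029}\right)\right)\right)} = - \frac{38075}{3 \left(-15386 - \frac{289593075}{11029}\right)} = - \frac{38075}{3 \left(- \frac{459285269}{11029}\right)} = \left(- \frac{38075}{3}\right) \left(- \frac{11029}{459285269}\right) = \frac{419929175}{1377855807}$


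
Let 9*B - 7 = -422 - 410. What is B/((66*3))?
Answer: -25/54 ≈ -0.46296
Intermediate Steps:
B = -275/3 (B = 7/9 + (-422 - 410)/9 = 7/9 + (1/9)*(-832) = 7/9 - 832/9 = -275/3 ≈ -91.667)
B/((66*3)) = -275/(3*(66*3)) = -275/3/198 = -275/3*1/198 = -25/54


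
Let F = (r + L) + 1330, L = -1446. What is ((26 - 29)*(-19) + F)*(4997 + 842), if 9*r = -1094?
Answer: -9488375/9 ≈ -1.0543e+6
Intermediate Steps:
r = -1094/9 (r = (1/9)*(-1094) = -1094/9 ≈ -121.56)
F = -2138/9 (F = (-1094/9 - 1446) + 1330 = -14108/9 + 1330 = -2138/9 ≈ -237.56)
((26 - 29)*(-19) + F)*(4997 + 842) = ((26 - 29)*(-19) - 2138/9)*(4997 + 842) = (-3*(-19) - 2138/9)*5839 = (57 - 2138/9)*5839 = -1625/9*5839 = -9488375/9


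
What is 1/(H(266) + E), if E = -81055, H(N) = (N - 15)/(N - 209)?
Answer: -57/4619884 ≈ -1.2338e-5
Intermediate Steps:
H(N) = (-15 + N)/(-209 + N)
1/(H(266) + E) = 1/((-15 + 266)/(-209 + 266) - 81055) = 1/(251/57 - 81055) = 1/(-4619884/57) = -57/4619884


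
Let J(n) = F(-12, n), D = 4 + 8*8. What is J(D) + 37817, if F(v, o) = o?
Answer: 37885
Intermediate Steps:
D = 68 (D = 4 + 64 = 68)
J(n) = n
J(D) + 37817 = 68 + 37817 = 37885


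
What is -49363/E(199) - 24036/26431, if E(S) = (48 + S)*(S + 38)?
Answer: -2711756857/1547244309 ≈ -1.7526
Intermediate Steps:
E(S) = (38 + S)*(48 + S) (E(S) = (48 + S)*(38 + S) = (38 + S)*(48 + S))
-49363/E(199) - 24036/26431 = -49363/(1824 + 199**2 + 86*199) - 24036/26431 = -49363/(1824 + 39601 + 17114) - 24036*1/26431 = -49363/58539 - 24036/26431 = -2711756857/1547244309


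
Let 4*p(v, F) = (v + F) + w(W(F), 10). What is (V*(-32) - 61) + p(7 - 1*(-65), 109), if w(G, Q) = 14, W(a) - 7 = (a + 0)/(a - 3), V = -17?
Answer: 2127/4 ≈ 531.75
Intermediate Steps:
W(a) = 7 + a/(-3 + a) (W(a) = 7 + (a + 0)/(a - 3) = 7 + a/(-3 + a))
p(v, F) = 7/2 + F/4 + v/4 (p(v, F) = ((v + F) + 14)/4 = ((F + v) + 14)/4 = (14 + F + v)/4 = 7/2 + F/4 + v/4)
(V*(-32) - 61) + p(7 - 1*(-65), 109) = (-17*(-32) - 61) + (7/2 + (¼)*109 + (7 - 1*(-65))/4) = (544 - 61) + (7/2 + 109/4 + (7 + 65)/4) = 483 + (7/2 + 109/4 + (¼)*72) = 483 + (7/2 + 109/4 + 18) = 483 + 195/4 = 2127/4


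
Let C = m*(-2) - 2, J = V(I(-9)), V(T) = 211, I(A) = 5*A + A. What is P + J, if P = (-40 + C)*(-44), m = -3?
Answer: 1795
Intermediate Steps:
I(A) = 6*A
J = 211
C = 4 (C = -3*(-2) - 2 = 6 - 2 = 4)
P = 1584 (P = (-40 + 4)*(-44) = -36*(-44) = 1584)
P + J = 1584 + 211 = 1795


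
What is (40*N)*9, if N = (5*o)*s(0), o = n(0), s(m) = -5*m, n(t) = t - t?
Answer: 0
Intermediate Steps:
n(t) = 0
o = 0
N = 0 (N = (5*0)*(-5*0) = 0*0 = 0)
(40*N)*9 = (40*0)*9 = 0*9 = 0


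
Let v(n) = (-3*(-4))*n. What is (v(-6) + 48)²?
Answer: 576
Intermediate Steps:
v(n) = 12*n
(v(-6) + 48)² = (12*(-6) + 48)² = (-72 + 48)² = (-24)² = 576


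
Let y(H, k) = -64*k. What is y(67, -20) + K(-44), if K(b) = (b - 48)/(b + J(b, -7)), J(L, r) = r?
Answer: 65372/51 ≈ 1281.8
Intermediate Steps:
K(b) = (-48 + b)/(-7 + b) (K(b) = (b - 48)/(b - 7) = (-48 + b)/(-7 + b))
y(67, -20) + K(-44) = -64*(-20) + (-48 - 44)/(-7 - 44) = 1280 - 92/(-51) = 1280 - 1/51*(-92) = 1280 + 92/51 = 65372/51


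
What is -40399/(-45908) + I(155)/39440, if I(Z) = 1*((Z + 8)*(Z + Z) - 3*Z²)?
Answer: 30212435/90530576 ≈ 0.33373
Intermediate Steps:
I(Z) = -3*Z² + 2*Z*(8 + Z) (I(Z) = 1*((8 + Z)*(2*Z) - 3*Z²) = 1*(2*Z*(8 + Z) - 3*Z²) = 1*(-3*Z² + 2*Z*(8 + Z)) = -3*Z² + 2*Z*(8 + Z))
-40399/(-45908) + I(155)/39440 = -40399/(-45908) + (155*(16 - 1*155))/39440 = -40399*(-1/45908) + (155*(16 - 155))*(1/39440) = 40399/45908 + (155*(-139))*(1/39440) = 40399/45908 - 21545*1/39440 = 40399/45908 - 4309/7888 = 30212435/90530576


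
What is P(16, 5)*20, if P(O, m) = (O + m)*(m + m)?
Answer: 4200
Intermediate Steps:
P(O, m) = 2*m*(O + m) (P(O, m) = (O + m)*(2*m) = 2*m*(O + m))
P(16, 5)*20 = (2*5*(16 + 5))*20 = (2*5*21)*20 = 210*20 = 4200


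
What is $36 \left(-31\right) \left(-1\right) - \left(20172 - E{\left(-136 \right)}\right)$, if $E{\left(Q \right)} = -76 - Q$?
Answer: $-18996$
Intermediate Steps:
$36 \left(-31\right) \left(-1\right) - \left(20172 - E{\left(-136 \right)}\right) = 36 \left(-31\right) \left(-1\right) - \left(20172 - \left(-76 - -136\right)\right) = \left(-1116\right) \left(-1\right) - \left(20172 - \left(-76 + 136\right)\right) = 1116 - \left(20172 - 60\right) = 1116 - 20112 = -18996$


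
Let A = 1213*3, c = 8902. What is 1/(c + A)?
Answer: 1/12541 ≈ 7.9738e-5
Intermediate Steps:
A = 3639
1/(c + A) = 1/(8902 + 3639) = 1/12541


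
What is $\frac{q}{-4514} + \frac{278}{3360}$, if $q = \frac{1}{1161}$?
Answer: $\frac{121410521}{1467411120} \approx 0.082738$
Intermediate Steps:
$q = \frac{1}{1161} \approx 0.00086133$
$\frac{q}{-4514} + \frac{278}{3360} = \frac{1}{1161 \left(-4514\right)} + \frac{278}{3360} = \frac{1}{1161} \left(- \frac{1}{4514}\right) + 278 \cdot \frac{1}{3360} = - \frac{1}{5240754} + \frac{139}{1680} = \frac{121410521}{1467411120}$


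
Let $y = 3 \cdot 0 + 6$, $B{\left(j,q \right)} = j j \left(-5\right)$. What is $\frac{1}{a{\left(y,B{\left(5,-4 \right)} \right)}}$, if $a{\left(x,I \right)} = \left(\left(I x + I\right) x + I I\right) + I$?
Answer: $\frac{1}{10250} \approx 9.7561 \cdot 10^{-5}$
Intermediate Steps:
$B{\left(j,q \right)} = - 5 j^{2}$ ($B{\left(j,q \right)} = j^{2} \left(-5\right) = - 5 j^{2}$)
$y = 6$ ($y = 0 + 6 = 6$)
$a{\left(x,I \right)} = I + I^{2} + x \left(I + I x\right)$ ($a{\left(x,I \right)} = \left(\left(I + I x\right) x + I^{2}\right) + I = \left(x \left(I + I x\right) + I^{2}\right) + I = \left(I^{2} + x \left(I + I x\right)\right) + I = I + I^{2} + x \left(I + I x\right)$)
$\frac{1}{a{\left(y,B{\left(5,-4 \right)} \right)}} = \frac{1}{- 5 \cdot 5^{2} \left(1 - 5 \cdot 5^{2} + 6 + 6^{2}\right)} = \frac{1}{\left(-5\right) 25 \left(1 - 125 + 6 + 36\right)} = \frac{1}{\left(-125\right) \left(1 - 125 + 6 + 36\right)} = \frac{1}{\left(-125\right) \left(-82\right)} = \frac{1}{10250}$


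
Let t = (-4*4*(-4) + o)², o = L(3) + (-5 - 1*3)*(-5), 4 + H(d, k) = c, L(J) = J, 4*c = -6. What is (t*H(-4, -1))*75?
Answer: -9445425/2 ≈ -4.7227e+6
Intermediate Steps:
c = -3/2 (c = (¼)*(-6) = -3/2 ≈ -1.5000)
H(d, k) = -11/2 (H(d, k) = -4 - 3/2 = -11/2)
o = 43 (o = 3 + (-5 - 1*3)*(-5) = 3 + (-5 - 3)*(-5) = 3 - 8*(-5) = 3 + 40 = 43)
t = 11449 (t = (-4*4*(-4) + 43)² = (-16*(-4) + 43)² = (64 + 43)² = 107² = 11449)
(t*H(-4, -1))*75 = (11449*(-11/2))*75 = -125939/2*75 = -9445425/2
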